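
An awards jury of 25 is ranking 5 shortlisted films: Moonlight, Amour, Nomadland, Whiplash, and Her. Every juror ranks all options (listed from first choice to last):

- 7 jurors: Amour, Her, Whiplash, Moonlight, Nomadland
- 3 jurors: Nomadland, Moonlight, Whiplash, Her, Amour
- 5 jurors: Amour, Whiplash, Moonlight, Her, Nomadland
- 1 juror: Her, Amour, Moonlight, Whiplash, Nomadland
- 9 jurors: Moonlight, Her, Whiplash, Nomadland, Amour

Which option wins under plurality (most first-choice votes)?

First-place votes: Moonlight 9, Amour 12, Nomadland 3, Whiplash 0, Her 1.
Amour has the most first-place votes.

Amour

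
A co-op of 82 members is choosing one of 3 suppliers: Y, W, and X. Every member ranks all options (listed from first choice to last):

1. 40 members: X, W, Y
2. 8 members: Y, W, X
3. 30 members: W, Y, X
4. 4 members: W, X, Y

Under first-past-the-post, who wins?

X

First-place votes: Y 8, W 34, X 40.
X has the most first-place votes.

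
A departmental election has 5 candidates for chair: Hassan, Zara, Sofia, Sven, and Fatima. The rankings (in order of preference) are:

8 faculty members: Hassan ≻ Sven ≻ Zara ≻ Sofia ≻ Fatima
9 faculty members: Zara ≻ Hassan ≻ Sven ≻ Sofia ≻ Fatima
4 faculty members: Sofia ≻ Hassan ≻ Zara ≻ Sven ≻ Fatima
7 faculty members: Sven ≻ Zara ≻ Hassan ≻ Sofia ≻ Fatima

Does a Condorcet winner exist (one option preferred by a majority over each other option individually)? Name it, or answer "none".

none

Checking pairwise contests:
Zara beats Hassan 16–12.
Sven beats Zara 15–13.
Hassan beats Sofia 24–4.
Hassan beats Sven 21–7.
Hassan beats Fatima 28–0.
Every option loses at least one head-to-head, so there is no Condorcet winner.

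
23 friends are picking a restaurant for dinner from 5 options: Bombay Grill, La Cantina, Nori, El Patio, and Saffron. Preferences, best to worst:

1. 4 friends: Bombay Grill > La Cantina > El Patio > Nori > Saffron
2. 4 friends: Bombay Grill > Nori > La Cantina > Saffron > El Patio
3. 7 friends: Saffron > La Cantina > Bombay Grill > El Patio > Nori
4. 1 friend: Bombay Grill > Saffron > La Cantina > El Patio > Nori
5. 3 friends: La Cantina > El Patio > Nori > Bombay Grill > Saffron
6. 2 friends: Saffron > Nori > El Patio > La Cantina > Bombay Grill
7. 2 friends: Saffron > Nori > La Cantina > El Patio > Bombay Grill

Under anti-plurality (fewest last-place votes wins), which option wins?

La Cantina

Last-place votes: Bombay Grill 4, La Cantina 0, Nori 8, El Patio 4, Saffron 7.
La Cantina is ranked last by the fewest voters, so La Cantina wins.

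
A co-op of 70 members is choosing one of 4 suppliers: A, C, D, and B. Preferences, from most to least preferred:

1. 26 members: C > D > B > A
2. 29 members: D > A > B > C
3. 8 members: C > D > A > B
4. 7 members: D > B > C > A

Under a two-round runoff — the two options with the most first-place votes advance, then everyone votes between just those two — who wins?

D

Round 1 first-place votes: A 0, C 34, D 36, B 0.
D and C advance.
Runoff: D is preferred to C by 36 voters; C by 34.
D wins the runoff.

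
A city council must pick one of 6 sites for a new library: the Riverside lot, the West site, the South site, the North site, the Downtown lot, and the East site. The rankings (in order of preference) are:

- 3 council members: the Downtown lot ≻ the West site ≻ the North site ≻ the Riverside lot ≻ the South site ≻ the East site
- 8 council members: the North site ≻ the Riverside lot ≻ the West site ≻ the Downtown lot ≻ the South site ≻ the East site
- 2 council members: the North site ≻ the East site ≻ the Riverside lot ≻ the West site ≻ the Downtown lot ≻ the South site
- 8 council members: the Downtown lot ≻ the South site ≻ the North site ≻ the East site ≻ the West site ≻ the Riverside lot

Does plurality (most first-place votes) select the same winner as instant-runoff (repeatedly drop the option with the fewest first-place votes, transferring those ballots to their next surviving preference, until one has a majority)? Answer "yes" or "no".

yes

Plurality — first-place votes: the Riverside lot 0, the West site 0, the South site 0, the North site 10, the Downtown lot 11, the East site 0. Winner: the Downtown lot.
Instant-runoff — R1 the Riverside lot 0, the West site 0, the South site 0, the North site 10, the Downtown lot 11, the East site 0 (the Downtown lot winner). Winner: the Downtown lot.
The two methods agree.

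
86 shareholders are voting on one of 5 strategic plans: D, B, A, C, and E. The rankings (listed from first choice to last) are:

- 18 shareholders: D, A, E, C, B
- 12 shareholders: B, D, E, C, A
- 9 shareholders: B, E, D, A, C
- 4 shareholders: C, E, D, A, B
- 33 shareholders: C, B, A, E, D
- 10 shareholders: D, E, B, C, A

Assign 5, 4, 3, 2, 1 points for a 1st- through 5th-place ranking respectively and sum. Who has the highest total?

B

D: 18·5 + 12·4 + 9·3 + 4·3 + 33·1 + 10·5 = 260
B: 18·1 + 12·5 + 9·5 + 4·1 + 33·4 + 10·3 = 289
A: 18·4 + 12·1 + 9·2 + 4·2 + 33·3 + 10·1 = 219
C: 18·2 + 12·2 + 9·1 + 4·5 + 33·5 + 10·2 = 274
E: 18·3 + 12·3 + 9·4 + 4·4 + 33·2 + 10·4 = 248
B has the highest Borda score (289).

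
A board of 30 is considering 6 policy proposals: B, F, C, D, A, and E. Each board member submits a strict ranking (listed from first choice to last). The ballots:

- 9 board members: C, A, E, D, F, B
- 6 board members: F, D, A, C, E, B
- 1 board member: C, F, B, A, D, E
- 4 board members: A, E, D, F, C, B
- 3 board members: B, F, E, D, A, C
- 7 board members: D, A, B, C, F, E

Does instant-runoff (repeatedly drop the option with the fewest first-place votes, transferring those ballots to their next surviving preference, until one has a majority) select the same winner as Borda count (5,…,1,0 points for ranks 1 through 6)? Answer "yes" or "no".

no

Instant-runoff — R1 B 3, F 6, C 10, D 7, A 4, E 0 (E out); R2 B 3, F 6, C 10, D 7, A 4 (B out); R3 F 9, C 10, D 7, A 4 (A out); R4 F 9, C 10, D 11 (F out); R5 C 10, D 20 (D winner). Winner: D.
Borda — scores: B 39, F 70, C 80, D 96, A 107, E 58. Winner: A.
The two methods disagree.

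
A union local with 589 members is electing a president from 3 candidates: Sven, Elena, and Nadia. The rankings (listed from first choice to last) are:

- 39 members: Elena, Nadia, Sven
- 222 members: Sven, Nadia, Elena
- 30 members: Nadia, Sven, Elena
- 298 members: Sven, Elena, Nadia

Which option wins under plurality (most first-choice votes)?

Sven

First-place votes: Sven 520, Elena 39, Nadia 30.
Sven has the most first-place votes.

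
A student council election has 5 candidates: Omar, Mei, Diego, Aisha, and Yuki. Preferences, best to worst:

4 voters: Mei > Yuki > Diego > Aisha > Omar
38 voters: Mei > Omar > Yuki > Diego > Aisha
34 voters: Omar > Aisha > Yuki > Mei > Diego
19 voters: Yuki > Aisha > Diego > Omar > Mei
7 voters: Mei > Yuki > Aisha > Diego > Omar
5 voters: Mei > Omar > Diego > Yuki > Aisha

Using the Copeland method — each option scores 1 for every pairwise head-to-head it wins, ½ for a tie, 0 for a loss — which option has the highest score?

Mei

Omar: beats Diego, Aisha, and Yuki; loses to Mei → score 3.
Mei: beats Omar, Diego, Aisha, and Yuki → score 4.
Diego: loses to Omar, Mei, Aisha, and Yuki → score 0.
Aisha: beats Diego; loses to Omar, Mei, and Yuki → score 1.
Yuki: beats Diego and Aisha; loses to Omar and Mei → score 2.
Mei has the best pairwise record.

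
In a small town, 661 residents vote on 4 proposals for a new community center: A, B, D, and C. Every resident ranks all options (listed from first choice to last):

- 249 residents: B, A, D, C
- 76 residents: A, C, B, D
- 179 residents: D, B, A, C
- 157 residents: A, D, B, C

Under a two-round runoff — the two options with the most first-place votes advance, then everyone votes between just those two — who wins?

B

Round 1 first-place votes: A 233, B 249, D 179, C 0.
B and A advance.
Runoff: B is preferred to A by 428 voters; A by 233.
B wins the runoff.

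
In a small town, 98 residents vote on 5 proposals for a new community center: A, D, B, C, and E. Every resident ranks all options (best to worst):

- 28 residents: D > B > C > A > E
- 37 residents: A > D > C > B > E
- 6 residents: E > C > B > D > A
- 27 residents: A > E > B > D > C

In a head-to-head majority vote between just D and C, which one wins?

D

Voters preferring D to C: 92; preferring C to D: 6.
D wins the head-to-head.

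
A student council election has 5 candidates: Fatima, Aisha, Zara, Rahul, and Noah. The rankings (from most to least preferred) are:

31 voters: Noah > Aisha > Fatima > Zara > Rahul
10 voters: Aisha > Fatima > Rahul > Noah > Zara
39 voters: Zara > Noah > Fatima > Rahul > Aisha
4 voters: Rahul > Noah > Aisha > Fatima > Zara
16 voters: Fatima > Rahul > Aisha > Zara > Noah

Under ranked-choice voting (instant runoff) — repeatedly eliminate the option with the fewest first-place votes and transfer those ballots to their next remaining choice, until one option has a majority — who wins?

Zara

Round 1: Fatima 16, Aisha 10, Zara 39, Rahul 4, Noah 31. Eliminate Rahul.
Round 2: Fatima 16, Aisha 10, Zara 39, Noah 35. Eliminate Aisha.
Round 3: Fatima 26, Zara 39, Noah 35. Eliminate Fatima.
Round 4: Zara 55, Noah 45. Zara has a majority.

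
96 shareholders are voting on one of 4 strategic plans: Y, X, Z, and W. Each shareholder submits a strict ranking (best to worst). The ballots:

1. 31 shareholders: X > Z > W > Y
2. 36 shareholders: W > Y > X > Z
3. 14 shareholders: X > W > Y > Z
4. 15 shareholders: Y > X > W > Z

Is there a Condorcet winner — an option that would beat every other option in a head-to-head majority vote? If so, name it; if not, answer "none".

none

Checking pairwise contests:
W beats Y 81–15.
Y beats X 51–45.
Y beats Z 65–31.
X beats W 60–36.
Every option loses at least one head-to-head, so there is no Condorcet winner.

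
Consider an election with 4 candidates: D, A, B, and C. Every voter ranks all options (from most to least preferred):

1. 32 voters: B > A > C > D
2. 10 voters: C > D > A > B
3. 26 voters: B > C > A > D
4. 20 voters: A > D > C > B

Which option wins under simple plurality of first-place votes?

B

First-place votes: D 0, A 20, B 58, C 10.
B has the most first-place votes.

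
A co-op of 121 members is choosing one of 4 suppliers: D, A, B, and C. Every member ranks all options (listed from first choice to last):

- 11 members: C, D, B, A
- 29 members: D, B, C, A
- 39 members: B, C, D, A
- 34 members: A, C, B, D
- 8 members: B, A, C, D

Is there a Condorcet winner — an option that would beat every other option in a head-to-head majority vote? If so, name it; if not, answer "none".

B

B vs D: 81–40 for B.
B vs A: 87–34 for B.
B vs C: 76–45 for B.
B beats every other option head-to-head.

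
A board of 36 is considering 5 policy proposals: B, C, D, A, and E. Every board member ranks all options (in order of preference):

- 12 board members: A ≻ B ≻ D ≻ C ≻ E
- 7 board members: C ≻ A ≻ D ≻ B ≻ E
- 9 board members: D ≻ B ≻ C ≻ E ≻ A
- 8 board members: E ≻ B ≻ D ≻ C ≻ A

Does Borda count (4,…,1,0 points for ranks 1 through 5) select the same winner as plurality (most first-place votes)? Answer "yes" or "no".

no

Borda — scores: B 94, C 66, D 90, A 69, E 41. Winner: B.
Plurality — first-place votes: B 0, C 7, D 9, A 12, E 8. Winner: A.
The two methods disagree.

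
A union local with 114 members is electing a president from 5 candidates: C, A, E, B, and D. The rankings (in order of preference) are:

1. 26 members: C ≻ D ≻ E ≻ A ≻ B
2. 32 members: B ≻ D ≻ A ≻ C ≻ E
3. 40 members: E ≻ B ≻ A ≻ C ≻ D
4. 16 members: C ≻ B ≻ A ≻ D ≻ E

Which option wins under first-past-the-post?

C

First-place votes: C 42, A 0, E 40, B 32, D 0.
C has the most first-place votes.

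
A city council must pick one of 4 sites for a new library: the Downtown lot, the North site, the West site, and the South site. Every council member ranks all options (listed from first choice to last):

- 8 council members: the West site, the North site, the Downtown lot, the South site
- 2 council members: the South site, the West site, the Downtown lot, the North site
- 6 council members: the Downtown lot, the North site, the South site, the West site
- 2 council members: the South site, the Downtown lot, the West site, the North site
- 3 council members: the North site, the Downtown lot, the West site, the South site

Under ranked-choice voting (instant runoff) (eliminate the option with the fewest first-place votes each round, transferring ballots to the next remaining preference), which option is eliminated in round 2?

Round 1: the Downtown lot 6, the North site 3, the West site 8, the South site 4. Eliminate the North site.
Round 2: the Downtown lot 9, the West site 8, the South site 4. Eliminate the South site.

the South site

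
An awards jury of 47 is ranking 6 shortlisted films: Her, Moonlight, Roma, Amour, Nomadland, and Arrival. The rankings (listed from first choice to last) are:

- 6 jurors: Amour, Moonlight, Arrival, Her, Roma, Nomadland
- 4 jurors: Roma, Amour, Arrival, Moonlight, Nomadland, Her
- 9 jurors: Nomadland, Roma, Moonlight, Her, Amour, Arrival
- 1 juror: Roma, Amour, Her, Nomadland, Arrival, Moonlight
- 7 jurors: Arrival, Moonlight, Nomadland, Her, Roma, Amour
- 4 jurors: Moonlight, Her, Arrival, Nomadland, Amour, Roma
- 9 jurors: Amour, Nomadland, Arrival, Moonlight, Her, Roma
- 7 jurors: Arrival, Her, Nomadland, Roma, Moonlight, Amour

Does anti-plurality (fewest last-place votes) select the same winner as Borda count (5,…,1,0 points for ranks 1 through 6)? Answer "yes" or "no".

Anti-plurality — last-place votes: Her 4, Moonlight 1, Roma 13, Amour 14, Nomadland 6, Arrival 9. Winner: Moonlight.
Borda — scores: Her 100, Moonlight 132, Roma 88, Amour 108, Nomadland 137, Arrival 140. Winner: Arrival.
The two methods disagree.

no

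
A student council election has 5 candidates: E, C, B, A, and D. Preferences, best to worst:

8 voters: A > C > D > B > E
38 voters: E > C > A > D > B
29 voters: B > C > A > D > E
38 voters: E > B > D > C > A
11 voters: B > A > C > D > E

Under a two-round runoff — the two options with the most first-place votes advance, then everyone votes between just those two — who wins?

Round 1 first-place votes: E 76, C 0, B 40, A 8, D 0.
E and B advance.
Runoff: E is preferred to B by 76 voters; B by 48.
E wins the runoff.

E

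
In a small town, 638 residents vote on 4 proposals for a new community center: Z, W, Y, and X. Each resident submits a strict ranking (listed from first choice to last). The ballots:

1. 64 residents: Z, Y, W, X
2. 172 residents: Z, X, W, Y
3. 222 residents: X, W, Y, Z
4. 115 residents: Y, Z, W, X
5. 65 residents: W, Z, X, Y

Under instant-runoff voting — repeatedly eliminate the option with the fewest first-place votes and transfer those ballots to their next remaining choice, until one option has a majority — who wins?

Z

Round 1: Z 236, W 65, Y 115, X 222. Eliminate W.
Round 2: Z 301, Y 115, X 222. Eliminate Y.
Round 3: Z 416, X 222. Z has a majority.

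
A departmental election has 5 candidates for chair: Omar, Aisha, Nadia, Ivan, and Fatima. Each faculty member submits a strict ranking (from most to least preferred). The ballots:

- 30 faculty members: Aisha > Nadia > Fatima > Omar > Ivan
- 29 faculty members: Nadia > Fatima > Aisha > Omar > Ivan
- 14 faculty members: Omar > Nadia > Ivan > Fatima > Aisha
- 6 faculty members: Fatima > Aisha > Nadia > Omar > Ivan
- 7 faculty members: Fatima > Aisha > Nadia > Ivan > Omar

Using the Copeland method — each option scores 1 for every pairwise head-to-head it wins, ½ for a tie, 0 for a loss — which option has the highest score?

Nadia

Omar: beats Ivan; loses to Aisha, Nadia, and Fatima → score 1.
Aisha: beats Omar and Ivan; ties Nadia; loses to Fatima → score 2.5.
Nadia: beats Omar, Ivan, and Fatima; ties Aisha → score 3.5.
Ivan: loses to Omar, Aisha, Nadia, and Fatima → score 0.
Fatima: beats Omar, Aisha, and Ivan; loses to Nadia → score 3.
Nadia has the best pairwise record.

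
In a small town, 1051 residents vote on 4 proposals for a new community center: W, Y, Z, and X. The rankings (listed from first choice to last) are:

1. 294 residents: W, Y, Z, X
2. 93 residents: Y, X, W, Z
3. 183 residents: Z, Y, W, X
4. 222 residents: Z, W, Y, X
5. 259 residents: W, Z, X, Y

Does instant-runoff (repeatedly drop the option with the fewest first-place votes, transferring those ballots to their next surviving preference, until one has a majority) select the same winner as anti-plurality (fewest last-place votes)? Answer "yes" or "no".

yes

Instant-runoff — R1 W 553, Y 93, Z 405, X 0 (W winner). Winner: W.
Anti-plurality — last-place votes: W 0, Y 259, Z 93, X 699. Winner: W.
The two methods agree.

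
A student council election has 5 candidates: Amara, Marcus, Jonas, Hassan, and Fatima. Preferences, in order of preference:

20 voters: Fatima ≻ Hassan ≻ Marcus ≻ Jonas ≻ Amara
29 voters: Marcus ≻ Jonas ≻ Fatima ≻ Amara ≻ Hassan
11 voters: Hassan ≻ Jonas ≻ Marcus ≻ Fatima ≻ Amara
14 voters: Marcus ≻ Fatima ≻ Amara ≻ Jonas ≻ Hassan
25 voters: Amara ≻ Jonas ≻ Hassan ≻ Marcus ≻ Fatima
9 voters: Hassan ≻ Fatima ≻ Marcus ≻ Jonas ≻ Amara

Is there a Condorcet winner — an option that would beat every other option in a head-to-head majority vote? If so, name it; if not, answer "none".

Checking pairwise contests:
Marcus beats Amara 83–25.
Hassan beats Marcus 65–43.
Marcus beats Jonas 72–36.
Amara beats Hassan 68–40.
Marcus beats Fatima 79–29.
Every option loses at least one head-to-head, so there is no Condorcet winner.

none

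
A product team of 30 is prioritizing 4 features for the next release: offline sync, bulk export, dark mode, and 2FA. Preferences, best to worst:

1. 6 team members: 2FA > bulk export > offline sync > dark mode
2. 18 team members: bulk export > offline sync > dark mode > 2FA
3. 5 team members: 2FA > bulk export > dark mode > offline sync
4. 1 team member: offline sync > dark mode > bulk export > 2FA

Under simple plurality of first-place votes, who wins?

bulk export

First-place votes: offline sync 1, bulk export 18, dark mode 0, 2FA 11.
bulk export has the most first-place votes.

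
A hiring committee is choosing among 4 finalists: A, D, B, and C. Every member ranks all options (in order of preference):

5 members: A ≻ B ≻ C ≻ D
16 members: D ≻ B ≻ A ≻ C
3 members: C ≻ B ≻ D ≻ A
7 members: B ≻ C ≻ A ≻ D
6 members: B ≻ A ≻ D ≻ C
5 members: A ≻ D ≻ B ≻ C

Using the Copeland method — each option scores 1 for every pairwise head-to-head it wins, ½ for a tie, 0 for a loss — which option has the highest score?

A: beats D and C; loses to B → score 2.
D: beats C; ties B; loses to A → score 1.5.
B: beats A and C; ties D → score 2.5.
C: loses to A, D, and B → score 0.
B has the best pairwise record.

B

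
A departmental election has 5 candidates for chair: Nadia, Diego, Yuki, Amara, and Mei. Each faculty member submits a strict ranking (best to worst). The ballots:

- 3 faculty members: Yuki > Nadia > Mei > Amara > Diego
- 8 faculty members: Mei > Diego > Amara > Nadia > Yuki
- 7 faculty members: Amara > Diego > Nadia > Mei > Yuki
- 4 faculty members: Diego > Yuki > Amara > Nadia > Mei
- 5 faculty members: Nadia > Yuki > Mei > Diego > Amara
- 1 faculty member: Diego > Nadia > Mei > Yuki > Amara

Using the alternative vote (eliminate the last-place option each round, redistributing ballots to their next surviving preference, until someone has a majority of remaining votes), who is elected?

Round 1: Nadia 5, Diego 5, Yuki 3, Amara 7, Mei 8. Eliminate Yuki.
Round 2: Nadia 8, Diego 5, Amara 7, Mei 8. Eliminate Diego.
Round 3: Nadia 9, Amara 11, Mei 8. Eliminate Mei.
Round 4: Nadia 9, Amara 19. Amara has a majority.

Amara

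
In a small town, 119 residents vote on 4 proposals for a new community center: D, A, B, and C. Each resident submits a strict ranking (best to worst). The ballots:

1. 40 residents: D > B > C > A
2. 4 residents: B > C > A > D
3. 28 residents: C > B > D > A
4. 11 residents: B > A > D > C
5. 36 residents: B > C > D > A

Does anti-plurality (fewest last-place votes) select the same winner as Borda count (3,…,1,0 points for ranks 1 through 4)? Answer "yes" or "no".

yes

Anti-plurality — last-place votes: D 4, A 104, B 0, C 11. Winner: B.
Borda — scores: D 195, A 26, B 289, C 204. Winner: B.
The two methods agree.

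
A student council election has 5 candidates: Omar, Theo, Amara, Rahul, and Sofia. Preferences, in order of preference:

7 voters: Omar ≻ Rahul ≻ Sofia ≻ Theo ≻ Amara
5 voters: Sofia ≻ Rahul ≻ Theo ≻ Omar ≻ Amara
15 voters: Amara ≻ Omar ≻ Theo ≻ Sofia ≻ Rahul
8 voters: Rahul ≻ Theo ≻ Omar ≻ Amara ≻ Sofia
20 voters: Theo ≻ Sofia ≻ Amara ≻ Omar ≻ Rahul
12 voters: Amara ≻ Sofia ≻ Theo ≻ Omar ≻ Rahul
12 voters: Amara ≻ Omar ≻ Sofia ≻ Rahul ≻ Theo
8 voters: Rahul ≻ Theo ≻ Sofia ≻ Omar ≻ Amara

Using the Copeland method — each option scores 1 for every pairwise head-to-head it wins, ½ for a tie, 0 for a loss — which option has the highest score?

Omar: beats Rahul; loses to Theo, Amara, and Sofia → score 1.
Theo: beats Omar, Amara, Rahul, and Sofia → score 4.
Amara: beats Omar, Rahul, and Sofia; loses to Theo → score 3.
Rahul: loses to Omar, Theo, Amara, and Sofia → score 0.
Sofia: beats Omar and Rahul; loses to Theo and Amara → score 2.
Theo has the best pairwise record.

Theo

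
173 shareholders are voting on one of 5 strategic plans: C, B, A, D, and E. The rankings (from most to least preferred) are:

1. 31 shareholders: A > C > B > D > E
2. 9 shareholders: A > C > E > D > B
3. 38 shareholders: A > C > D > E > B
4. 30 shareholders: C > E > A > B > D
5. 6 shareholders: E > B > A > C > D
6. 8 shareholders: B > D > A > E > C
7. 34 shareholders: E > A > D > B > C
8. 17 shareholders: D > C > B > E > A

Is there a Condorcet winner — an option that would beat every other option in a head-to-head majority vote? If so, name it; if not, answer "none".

none

Checking pairwise contests:
A beats C 126–47.
C beats B 125–48.
E beats A 87–86.
C beats D 114–59.
C beats E 125–48.
Every option loses at least one head-to-head, so there is no Condorcet winner.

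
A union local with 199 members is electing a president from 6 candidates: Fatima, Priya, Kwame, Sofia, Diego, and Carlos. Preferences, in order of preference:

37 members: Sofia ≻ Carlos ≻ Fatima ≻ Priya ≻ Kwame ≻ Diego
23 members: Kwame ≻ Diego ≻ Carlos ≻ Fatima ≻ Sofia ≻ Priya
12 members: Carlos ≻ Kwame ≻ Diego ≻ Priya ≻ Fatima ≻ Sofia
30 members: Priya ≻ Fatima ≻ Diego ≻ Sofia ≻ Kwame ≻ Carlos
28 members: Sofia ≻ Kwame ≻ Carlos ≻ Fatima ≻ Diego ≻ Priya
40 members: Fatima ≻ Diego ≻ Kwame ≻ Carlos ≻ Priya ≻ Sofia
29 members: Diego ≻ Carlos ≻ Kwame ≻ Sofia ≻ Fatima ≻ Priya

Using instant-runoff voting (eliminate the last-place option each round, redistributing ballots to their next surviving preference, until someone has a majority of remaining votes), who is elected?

Fatima

Round 1: Fatima 40, Priya 30, Kwame 23, Sofia 65, Diego 29, Carlos 12. Eliminate Carlos.
Round 2: Fatima 40, Priya 30, Kwame 35, Sofia 65, Diego 29. Eliminate Diego.
Round 3: Fatima 40, Priya 30, Kwame 64, Sofia 65. Eliminate Priya.
Round 4: Fatima 70, Kwame 64, Sofia 65. Eliminate Kwame.
Round 5: Fatima 105, Sofia 94. Fatima has a majority.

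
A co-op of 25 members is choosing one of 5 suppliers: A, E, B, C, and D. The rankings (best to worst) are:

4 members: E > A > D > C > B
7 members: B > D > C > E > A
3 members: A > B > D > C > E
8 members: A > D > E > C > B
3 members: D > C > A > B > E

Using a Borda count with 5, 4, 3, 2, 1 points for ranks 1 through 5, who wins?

D

A: 4·4 + 7·1 + 3·5 + 8·5 + 3·3 = 87
E: 4·5 + 7·2 + 3·1 + 8·3 + 3·1 = 64
B: 4·1 + 7·5 + 3·4 + 8·1 + 3·2 = 65
C: 4·2 + 7·3 + 3·2 + 8·2 + 3·4 = 63
D: 4·3 + 7·4 + 3·3 + 8·4 + 3·5 = 96
D has the highest Borda score (96).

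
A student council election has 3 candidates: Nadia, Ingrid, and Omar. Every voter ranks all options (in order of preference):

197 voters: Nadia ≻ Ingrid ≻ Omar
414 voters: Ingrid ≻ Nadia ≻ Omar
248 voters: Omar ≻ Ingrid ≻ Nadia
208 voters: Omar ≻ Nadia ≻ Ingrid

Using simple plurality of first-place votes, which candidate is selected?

Omar

First-place votes: Nadia 197, Ingrid 414, Omar 456.
Omar has the most first-place votes.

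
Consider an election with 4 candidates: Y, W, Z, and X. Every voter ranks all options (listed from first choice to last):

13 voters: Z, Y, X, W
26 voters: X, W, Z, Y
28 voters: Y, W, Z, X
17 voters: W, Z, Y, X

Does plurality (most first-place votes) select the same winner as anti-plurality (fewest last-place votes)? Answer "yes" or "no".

Plurality — first-place votes: Y 28, W 17, Z 13, X 26. Winner: Y.
Anti-plurality — last-place votes: Y 26, W 13, Z 0, X 45. Winner: Z.
The two methods disagree.

no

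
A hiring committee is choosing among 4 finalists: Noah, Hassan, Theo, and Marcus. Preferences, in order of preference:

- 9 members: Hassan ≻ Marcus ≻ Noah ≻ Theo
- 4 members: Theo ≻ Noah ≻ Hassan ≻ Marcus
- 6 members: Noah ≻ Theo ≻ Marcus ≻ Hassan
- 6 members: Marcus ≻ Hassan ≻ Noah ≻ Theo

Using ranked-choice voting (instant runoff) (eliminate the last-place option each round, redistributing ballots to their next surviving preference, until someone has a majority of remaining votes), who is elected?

Hassan

Round 1: Noah 6, Hassan 9, Theo 4, Marcus 6. Eliminate Theo.
Round 2: Noah 10, Hassan 9, Marcus 6. Eliminate Marcus.
Round 3: Noah 10, Hassan 15. Hassan has a majority.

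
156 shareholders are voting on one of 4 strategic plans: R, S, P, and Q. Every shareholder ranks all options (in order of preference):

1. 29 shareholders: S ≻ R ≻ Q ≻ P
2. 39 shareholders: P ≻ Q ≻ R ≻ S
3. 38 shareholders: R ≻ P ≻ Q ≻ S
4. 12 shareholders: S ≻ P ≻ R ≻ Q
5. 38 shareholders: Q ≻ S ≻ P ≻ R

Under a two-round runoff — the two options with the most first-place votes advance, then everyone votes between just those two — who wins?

Round 1 first-place votes: R 38, S 41, P 39, Q 38.
S and P advance.
Runoff: S is preferred to P by 79 voters; P by 77.
S wins the runoff.

S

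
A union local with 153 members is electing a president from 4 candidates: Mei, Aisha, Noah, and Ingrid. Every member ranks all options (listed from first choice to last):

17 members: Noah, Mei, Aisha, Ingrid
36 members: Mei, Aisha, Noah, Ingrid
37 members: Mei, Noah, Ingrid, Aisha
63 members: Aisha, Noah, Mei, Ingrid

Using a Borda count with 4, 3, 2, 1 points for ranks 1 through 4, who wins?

Mei: 17·3 + 36·4 + 37·4 + 63·2 = 469
Aisha: 17·2 + 36·3 + 37·1 + 63·4 = 431
Noah: 17·4 + 36·2 + 37·3 + 63·3 = 440
Ingrid: 17·1 + 36·1 + 37·2 + 63·1 = 190
Mei has the highest Borda score (469).

Mei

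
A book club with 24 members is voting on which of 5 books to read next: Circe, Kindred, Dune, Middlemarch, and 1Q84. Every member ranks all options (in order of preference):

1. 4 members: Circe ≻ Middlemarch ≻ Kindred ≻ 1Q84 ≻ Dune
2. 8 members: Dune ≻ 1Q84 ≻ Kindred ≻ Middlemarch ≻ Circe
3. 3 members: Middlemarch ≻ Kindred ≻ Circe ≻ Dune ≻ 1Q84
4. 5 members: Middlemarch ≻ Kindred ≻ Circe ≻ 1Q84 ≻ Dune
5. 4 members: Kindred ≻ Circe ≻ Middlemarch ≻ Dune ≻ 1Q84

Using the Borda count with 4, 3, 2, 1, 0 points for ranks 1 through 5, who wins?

Kindred

Circe: 4·4 + 8·0 + 3·2 + 5·2 + 4·3 = 44
Kindred: 4·2 + 8·2 + 3·3 + 5·3 + 4·4 = 64
Dune: 4·0 + 8·4 + 3·1 + 5·0 + 4·1 = 39
Middlemarch: 4·3 + 8·1 + 3·4 + 5·4 + 4·2 = 60
1Q84: 4·1 + 8·3 + 3·0 + 5·1 + 4·0 = 33
Kindred has the highest Borda score (64).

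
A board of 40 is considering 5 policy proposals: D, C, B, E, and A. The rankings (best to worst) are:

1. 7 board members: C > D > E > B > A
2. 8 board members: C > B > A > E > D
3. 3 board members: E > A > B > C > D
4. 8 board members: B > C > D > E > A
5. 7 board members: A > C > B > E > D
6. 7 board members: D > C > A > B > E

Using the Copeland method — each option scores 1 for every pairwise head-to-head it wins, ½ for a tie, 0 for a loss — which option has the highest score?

C

D: beats E and A; loses to C and B → score 2.
C: beats D, B, E, and A → score 4.
B: beats D, E, and A; loses to C → score 3.
E: loses to D, C, B, and A → score 0.
A: beats E; loses to D, C, and B → score 1.
C has the best pairwise record.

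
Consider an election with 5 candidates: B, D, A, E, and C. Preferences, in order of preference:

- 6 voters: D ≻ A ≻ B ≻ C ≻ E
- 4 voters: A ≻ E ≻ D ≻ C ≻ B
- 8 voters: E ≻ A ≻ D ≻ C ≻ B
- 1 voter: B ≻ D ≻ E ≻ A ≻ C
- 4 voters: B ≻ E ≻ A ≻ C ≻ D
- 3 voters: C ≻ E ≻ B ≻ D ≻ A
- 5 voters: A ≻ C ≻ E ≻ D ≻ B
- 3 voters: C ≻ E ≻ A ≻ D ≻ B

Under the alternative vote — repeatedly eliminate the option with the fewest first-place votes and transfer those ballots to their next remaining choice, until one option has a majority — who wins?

Round 1: B 5, D 6, A 9, E 8, C 6. Eliminate B.
Round 2: D 7, A 9, E 12, C 6. Eliminate C.
Round 3: D 7, A 9, E 18. E has a majority.

E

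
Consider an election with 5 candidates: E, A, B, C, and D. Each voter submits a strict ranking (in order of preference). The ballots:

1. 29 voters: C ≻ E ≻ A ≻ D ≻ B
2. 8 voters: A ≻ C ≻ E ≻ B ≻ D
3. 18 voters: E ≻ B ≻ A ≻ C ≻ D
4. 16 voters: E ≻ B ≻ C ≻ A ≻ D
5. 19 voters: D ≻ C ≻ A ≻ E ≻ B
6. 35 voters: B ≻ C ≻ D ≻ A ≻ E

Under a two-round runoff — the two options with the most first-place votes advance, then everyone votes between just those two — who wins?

Round 1 first-place votes: E 34, A 8, B 35, C 29, D 19.
B and E advance.
Runoff: B is preferred to E by 35 voters; E by 90.
E wins the runoff.

E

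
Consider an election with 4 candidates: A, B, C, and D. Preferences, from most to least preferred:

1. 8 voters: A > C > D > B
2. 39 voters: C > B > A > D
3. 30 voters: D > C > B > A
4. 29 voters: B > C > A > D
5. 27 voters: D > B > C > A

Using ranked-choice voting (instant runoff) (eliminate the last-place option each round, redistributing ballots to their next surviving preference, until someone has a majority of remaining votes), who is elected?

Round 1: A 8, B 29, C 39, D 57. Eliminate A.
Round 2: B 29, C 47, D 57. Eliminate B.
Round 3: C 76, D 57. C has a majority.

C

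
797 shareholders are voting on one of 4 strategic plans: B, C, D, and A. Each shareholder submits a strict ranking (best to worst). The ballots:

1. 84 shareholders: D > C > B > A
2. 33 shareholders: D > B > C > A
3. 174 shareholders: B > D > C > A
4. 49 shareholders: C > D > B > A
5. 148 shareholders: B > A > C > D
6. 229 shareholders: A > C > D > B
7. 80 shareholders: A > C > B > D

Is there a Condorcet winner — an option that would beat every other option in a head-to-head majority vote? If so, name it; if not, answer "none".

none

Checking pairwise contests:
C beats B 442–355.
A beats C 457–340.
B beats D 402–395.
B beats A 488–309.
Every option loses at least one head-to-head, so there is no Condorcet winner.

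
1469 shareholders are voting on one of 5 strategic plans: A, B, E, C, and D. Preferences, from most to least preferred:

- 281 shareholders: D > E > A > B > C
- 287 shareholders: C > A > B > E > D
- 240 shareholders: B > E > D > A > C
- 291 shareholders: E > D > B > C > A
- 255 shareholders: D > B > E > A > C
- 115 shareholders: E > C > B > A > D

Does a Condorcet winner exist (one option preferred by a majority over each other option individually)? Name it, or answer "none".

Checking pairwise contests:
B beats A 901–568.
D beats B 827–642.
B beats E 782–687.
A beats C 776–693.
E beats D 933–536.
Every option loses at least one head-to-head, so there is no Condorcet winner.

none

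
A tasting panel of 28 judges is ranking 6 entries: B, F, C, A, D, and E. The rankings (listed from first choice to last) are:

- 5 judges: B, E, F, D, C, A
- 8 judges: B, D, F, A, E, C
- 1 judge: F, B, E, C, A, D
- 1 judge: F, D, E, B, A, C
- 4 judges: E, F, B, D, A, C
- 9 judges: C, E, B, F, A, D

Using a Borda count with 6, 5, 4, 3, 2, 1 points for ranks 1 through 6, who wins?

B

B: 5·6 + 8·6 + 1·5 + 1·3 + 4·4 + 9·4 = 138
F: 5·4 + 8·4 + 1·6 + 1·6 + 4·5 + 9·3 = 111
C: 5·2 + 8·1 + 1·3 + 1·1 + 4·1 + 9·6 = 80
A: 5·1 + 8·3 + 1·2 + 1·2 + 4·2 + 9·2 = 59
D: 5·3 + 8·5 + 1·1 + 1·5 + 4·3 + 9·1 = 82
E: 5·5 + 8·2 + 1·4 + 1·4 + 4·6 + 9·5 = 118
B has the highest Borda score (138).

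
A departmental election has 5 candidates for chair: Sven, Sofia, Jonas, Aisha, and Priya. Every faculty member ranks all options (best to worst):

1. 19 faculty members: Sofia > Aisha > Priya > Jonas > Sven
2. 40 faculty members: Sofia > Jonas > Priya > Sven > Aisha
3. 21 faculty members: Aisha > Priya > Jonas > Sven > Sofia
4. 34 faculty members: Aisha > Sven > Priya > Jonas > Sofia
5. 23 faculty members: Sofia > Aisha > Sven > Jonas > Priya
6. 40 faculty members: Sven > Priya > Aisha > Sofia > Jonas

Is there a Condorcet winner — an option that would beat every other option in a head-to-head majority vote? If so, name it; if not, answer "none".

Aisha

Aisha vs Sven: 97–80 for Aisha.
Aisha vs Sofia: 95–82 for Aisha.
Aisha vs Jonas: 137–40 for Aisha.
Aisha vs Priya: 97–80 for Aisha.
Aisha beats every other option head-to-head.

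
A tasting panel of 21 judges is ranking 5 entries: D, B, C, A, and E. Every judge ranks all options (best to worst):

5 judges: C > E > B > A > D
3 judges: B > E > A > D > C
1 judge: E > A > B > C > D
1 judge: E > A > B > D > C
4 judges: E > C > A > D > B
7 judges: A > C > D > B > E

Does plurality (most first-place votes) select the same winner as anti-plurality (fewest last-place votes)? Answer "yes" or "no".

yes

Plurality — first-place votes: D 0, B 3, C 5, A 7, E 6. Winner: A.
Anti-plurality — last-place votes: D 6, B 4, C 4, A 0, E 7. Winner: A.
The two methods agree.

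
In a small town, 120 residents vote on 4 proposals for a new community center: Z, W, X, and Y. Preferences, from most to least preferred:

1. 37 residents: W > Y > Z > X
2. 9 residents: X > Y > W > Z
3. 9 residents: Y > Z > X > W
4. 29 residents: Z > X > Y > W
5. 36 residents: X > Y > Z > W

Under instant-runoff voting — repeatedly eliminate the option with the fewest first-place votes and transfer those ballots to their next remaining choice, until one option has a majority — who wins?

Z

Round 1: Z 29, W 37, X 45, Y 9. Eliminate Y.
Round 2: Z 38, W 37, X 45. Eliminate W.
Round 3: Z 75, X 45. Z has a majority.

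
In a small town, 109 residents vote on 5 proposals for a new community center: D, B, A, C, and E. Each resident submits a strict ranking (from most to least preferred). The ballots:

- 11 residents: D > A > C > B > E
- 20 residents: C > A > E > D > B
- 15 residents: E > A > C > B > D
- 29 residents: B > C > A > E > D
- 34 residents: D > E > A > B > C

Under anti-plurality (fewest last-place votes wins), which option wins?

A

Last-place votes: D 44, B 20, A 0, C 34, E 11.
A is ranked last by the fewest voters, so A wins.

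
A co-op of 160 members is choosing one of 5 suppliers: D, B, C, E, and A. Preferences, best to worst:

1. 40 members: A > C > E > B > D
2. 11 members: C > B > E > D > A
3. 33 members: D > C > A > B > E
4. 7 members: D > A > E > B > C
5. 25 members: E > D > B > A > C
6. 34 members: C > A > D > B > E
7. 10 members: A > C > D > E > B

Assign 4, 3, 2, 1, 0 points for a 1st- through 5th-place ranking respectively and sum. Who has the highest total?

C

D: 40·0 + 11·1 + 33·4 + 7·4 + 25·3 + 34·2 + 10·2 = 334
B: 40·1 + 11·3 + 33·1 + 7·1 + 25·2 + 34·1 + 10·0 = 197
C: 40·3 + 11·4 + 33·3 + 7·0 + 25·0 + 34·4 + 10·3 = 429
E: 40·2 + 11·2 + 33·0 + 7·2 + 25·4 + 34·0 + 10·1 = 226
A: 40·4 + 11·0 + 33·2 + 7·3 + 25·1 + 34·3 + 10·4 = 414
C has the highest Borda score (429).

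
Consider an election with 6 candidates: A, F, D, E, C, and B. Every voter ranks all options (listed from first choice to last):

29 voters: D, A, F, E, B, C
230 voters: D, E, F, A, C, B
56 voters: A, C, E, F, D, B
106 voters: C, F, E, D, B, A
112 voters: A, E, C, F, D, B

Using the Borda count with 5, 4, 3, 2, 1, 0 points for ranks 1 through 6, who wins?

A: 29·4 + 230·2 + 56·5 + 106·0 + 112·5 = 1416
F: 29·3 + 230·3 + 56·2 + 106·4 + 112·2 = 1537
D: 29·5 + 230·5 + 56·1 + 106·2 + 112·1 = 1675
E: 29·2 + 230·4 + 56·3 + 106·3 + 112·4 = 1912
C: 29·0 + 230·1 + 56·4 + 106·5 + 112·3 = 1320
B: 29·1 + 230·0 + 56·0 + 106·1 + 112·0 = 135
E has the highest Borda score (1912).

E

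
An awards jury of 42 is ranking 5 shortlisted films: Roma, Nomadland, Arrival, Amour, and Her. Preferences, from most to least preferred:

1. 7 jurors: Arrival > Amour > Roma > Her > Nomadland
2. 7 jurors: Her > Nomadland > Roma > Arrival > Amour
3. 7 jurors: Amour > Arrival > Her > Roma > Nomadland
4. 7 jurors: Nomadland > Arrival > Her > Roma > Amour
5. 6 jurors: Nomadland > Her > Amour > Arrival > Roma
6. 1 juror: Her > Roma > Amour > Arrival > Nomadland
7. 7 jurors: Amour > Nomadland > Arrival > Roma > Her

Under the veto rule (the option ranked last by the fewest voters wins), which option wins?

Last-place votes: Roma 6, Nomadland 15, Arrival 0, Amour 14, Her 7.
Arrival is ranked last by the fewest voters, so Arrival wins.

Arrival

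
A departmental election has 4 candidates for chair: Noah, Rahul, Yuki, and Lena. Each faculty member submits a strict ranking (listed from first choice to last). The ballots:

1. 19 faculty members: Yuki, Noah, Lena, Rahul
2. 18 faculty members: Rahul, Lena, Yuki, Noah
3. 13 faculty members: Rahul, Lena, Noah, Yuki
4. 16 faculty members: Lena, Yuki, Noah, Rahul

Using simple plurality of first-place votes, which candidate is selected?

Rahul

First-place votes: Noah 0, Rahul 31, Yuki 19, Lena 16.
Rahul has the most first-place votes.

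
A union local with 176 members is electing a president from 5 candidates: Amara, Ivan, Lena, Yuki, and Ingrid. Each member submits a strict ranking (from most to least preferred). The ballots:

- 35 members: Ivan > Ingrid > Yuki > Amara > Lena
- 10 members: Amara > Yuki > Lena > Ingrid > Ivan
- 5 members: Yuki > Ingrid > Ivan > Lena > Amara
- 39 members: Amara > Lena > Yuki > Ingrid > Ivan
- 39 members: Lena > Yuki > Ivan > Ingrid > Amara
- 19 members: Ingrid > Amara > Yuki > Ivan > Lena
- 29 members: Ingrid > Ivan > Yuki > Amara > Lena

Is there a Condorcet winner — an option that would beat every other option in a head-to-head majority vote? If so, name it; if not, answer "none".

Yuki

Yuki vs Amara: 108–68 for Yuki.
Yuki vs Ivan: 112–64 for Yuki.
Yuki vs Lena: 98–78 for Yuki.
Yuki vs Ingrid: 93–83 for Yuki.
Yuki beats every other option head-to-head.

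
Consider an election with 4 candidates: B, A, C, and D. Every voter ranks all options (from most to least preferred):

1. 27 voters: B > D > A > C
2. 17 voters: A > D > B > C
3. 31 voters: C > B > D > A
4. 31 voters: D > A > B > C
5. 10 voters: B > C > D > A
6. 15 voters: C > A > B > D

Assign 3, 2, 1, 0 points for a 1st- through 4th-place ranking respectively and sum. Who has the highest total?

B

B: 27·3 + 17·1 + 31·2 + 31·1 + 10·3 + 15·1 = 236
A: 27·1 + 17·3 + 31·0 + 31·2 + 10·0 + 15·2 = 170
C: 27·0 + 17·0 + 31·3 + 31·0 + 10·2 + 15·3 = 158
D: 27·2 + 17·2 + 31·1 + 31·3 + 10·1 + 15·0 = 222
B has the highest Borda score (236).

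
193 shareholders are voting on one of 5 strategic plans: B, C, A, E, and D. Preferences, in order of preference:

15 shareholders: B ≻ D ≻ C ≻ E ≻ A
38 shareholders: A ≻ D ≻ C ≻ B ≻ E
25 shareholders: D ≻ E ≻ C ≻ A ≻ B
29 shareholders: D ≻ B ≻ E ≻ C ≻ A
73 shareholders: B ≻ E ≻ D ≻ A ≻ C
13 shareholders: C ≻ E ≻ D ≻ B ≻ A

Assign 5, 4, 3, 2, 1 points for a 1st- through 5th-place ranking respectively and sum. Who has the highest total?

B: 15·5 + 38·2 + 25·1 + 29·4 + 73·5 + 13·2 = 683
C: 15·3 + 38·3 + 25·3 + 29·2 + 73·1 + 13·5 = 430
A: 15·1 + 38·5 + 25·2 + 29·1 + 73·2 + 13·1 = 443
E: 15·2 + 38·1 + 25·4 + 29·3 + 73·4 + 13·4 = 599
D: 15·4 + 38·4 + 25·5 + 29·5 + 73·3 + 13·3 = 740
D has the highest Borda score (740).

D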